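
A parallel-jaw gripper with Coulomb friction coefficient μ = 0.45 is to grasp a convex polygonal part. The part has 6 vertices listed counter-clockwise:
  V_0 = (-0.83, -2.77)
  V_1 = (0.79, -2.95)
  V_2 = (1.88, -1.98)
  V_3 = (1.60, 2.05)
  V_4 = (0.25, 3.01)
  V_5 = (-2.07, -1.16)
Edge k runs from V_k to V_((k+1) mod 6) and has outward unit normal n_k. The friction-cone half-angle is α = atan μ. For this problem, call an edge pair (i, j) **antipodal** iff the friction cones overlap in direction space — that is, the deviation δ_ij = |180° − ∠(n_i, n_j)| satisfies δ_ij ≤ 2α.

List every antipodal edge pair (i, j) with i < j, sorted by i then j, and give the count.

α = atan 0.45 = 24.23°;  2α = 48.46°
n_0 = (-0.1104, -0.9939)
n_1 = (+0.6648, -0.7470)
n_2 = (+0.9976, +0.0693)
n_3 = (+0.5795, +0.8150)
n_4 = (-0.8739, +0.4862)
n_5 = (-0.7923, -0.6102)
  (0,1): δ = 131.99°  ·
  (0,2): δ = 79.69°  ·
  (0,3): δ = 29.08°  ✓
  (0,4): δ = 67.25°  ·
  (0,5): δ = 133.94°  ·
  (1,2): δ = 127.69°  ·
  (1,3): δ = 77.08°  ·
  (1,4): δ = 19.24°  ✓
  (1,5): δ = 85.94°  ·
  (2,3): δ = 129.39°  ·
  (2,4): δ = 33.06°  ✓
  (2,5): δ = 33.63°  ✓
  (3,4): δ = 83.67°  ·
  (3,5): δ = 16.98°  ✓
  (4,5): δ = 113.31°  ·
antipodal pairs: 5

count = 5; pairs: (0,3), (1,4), (2,4), (2,5), (3,5)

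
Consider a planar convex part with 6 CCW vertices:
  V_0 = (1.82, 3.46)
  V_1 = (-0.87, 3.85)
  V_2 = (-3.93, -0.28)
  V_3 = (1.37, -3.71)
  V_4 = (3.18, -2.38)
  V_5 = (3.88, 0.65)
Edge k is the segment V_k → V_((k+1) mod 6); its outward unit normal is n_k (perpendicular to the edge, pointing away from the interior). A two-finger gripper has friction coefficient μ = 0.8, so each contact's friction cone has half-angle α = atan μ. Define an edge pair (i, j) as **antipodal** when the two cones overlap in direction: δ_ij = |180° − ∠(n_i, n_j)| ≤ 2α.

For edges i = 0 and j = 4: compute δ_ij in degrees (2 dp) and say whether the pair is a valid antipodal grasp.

α = atan 0.8 = 38.66°;  2α = 77.32°
edge 0: e_0 = (-2.69, +0.39);  n_0 = (+0.1435, +0.9897)
edge 4: e_4 = (+0.70, +3.03);  n_4 = (+0.9743, -0.2251)
∠(n_0, n_4) = 94.76°
δ = |180° − 94.76°| = 85.24°
85.24° > 2α = 77.32°  →  invalid

δ = 85.24°, invalid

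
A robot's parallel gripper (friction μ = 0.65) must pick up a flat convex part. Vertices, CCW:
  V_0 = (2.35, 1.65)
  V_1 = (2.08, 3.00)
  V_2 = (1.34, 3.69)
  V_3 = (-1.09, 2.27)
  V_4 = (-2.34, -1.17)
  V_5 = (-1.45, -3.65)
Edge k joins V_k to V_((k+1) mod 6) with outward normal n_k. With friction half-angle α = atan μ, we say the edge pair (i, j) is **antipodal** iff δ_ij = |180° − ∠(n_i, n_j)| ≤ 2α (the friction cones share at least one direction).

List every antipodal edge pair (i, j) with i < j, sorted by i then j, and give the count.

α = atan 0.65 = 33.02°;  2α = 66.05°
n_0 = (+0.9806, +0.1961)
n_1 = (+0.6820, +0.7314)
n_2 = (-0.5045, +0.8634)
n_3 = (-0.9399, +0.3415)
n_4 = (-0.9412, -0.3378)
n_5 = (+0.8127, -0.5827)
  (0,1): δ = 144.31°  ·
  (0,2): δ = 71.01°  ·
  (0,3): δ = 31.28°  ✓
  (0,4): δ = 8.43°  ✓
  (0,5): δ = 133.05°  ·
  (1,2): δ = 106.70°  ·
  (1,3): δ = 66.97°  ·
  (1,4): δ = 27.26°  ✓
  (1,5): δ = 97.36°  ·
  (2,3): δ = 140.27°  ·
  (2,4): δ = 100.56°  ·
  (2,5): δ = 24.06°  ✓
  (3,4): δ = 140.29°  ·
  (3,5): δ = 15.67°  ✓
  (4,5): δ = 55.38°  ✓
antipodal pairs: 6

count = 6; pairs: (0,3), (0,4), (1,4), (2,5), (3,5), (4,5)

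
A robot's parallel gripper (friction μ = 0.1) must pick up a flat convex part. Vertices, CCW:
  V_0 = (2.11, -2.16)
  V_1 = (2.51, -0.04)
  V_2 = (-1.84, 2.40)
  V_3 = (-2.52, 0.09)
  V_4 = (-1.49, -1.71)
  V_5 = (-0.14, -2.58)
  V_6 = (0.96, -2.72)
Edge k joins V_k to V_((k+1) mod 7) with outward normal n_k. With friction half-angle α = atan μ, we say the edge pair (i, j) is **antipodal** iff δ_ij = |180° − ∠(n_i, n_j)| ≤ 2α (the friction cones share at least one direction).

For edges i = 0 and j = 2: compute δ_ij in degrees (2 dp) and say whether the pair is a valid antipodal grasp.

α = atan 0.1 = 5.71°;  2α = 11.42°
edge 0: e_0 = (+0.40, +2.12);  n_0 = (+0.9827, -0.1854)
edge 2: e_2 = (-0.68, -2.31);  n_2 = (-0.9593, +0.2824)
∠(n_0, n_2) = 174.28°
δ = |180° − 174.28°| = 5.72°
5.72° ≤ 2α = 11.42°  →  valid

δ = 5.72°, valid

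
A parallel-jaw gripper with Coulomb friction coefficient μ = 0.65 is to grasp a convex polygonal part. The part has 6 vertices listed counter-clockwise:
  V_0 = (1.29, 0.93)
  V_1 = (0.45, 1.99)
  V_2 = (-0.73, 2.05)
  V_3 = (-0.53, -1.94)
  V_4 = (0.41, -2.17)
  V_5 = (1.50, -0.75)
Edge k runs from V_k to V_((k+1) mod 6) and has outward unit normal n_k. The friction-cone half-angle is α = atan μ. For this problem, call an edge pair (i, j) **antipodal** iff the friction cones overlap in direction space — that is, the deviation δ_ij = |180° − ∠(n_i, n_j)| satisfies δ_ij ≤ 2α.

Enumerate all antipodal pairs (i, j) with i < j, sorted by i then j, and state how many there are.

α = atan 0.65 = 33.02°;  2α = 66.05°
n_0 = (+0.7837, +0.6211)
n_1 = (+0.0508, +0.9987)
n_2 = (-0.9987, -0.0501)
n_3 = (-0.2377, -0.9713)
n_4 = (+0.7932, -0.6089)
n_5 = (+0.9923, +0.1240)
  (0,1): δ = 131.31°  ·
  (0,2): δ = 35.53°  ✓
  (0,3): δ = 37.86°  ✓
  (0,4): δ = 104.09°  ·
  (0,5): δ = 148.73°  ·
  (1,2): δ = 84.22°  ·
  (1,3): δ = 10.84°  ✓
  (1,4): δ = 55.40°  ✓
  (1,5): δ = 100.04°  ·
  (2,3): δ = 106.62°  ·
  (2,4): δ = 40.38°  ✓
  (2,5): δ = 4.26°  ✓
  (3,4): δ = 113.76°  ·
  (3,5): δ = 69.13°  ·
  (4,5): δ = 135.36°  ·
antipodal pairs: 6

count = 6; pairs: (0,2), (0,3), (1,3), (1,4), (2,4), (2,5)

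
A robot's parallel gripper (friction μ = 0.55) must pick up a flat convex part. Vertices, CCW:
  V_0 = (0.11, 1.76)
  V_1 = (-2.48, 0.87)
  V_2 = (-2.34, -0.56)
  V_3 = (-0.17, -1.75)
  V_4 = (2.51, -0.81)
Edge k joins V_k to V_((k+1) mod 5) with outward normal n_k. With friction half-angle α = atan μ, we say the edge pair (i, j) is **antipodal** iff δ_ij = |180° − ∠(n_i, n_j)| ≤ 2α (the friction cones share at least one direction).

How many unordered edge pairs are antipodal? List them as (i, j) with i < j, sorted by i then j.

α = atan 0.55 = 28.81°;  2α = 57.62°
n_0 = (-0.3250, +0.9457)
n_1 = (-0.9952, -0.0974)
n_2 = (-0.4808, -0.8768)
n_3 = (+0.3310, -0.9436)
n_4 = (+0.7309, +0.6825)
  (0,1): δ = 103.37°  ·
  (0,2): δ = 47.70°  ✓
  (0,3): δ = 0.36°  ✓
  (0,4): δ = 114.08°  ·
  (1,2): δ = 124.33°  ·
  (1,3): δ = 76.26°  ·
  (1,4): δ = 37.45°  ✓
  (2,3): δ = 131.93°  ·
  (2,4): δ = 18.22°  ✓
  (3,4): δ = 66.29°  ·
antipodal pairs: 4

count = 4; pairs: (0,2), (0,3), (1,4), (2,4)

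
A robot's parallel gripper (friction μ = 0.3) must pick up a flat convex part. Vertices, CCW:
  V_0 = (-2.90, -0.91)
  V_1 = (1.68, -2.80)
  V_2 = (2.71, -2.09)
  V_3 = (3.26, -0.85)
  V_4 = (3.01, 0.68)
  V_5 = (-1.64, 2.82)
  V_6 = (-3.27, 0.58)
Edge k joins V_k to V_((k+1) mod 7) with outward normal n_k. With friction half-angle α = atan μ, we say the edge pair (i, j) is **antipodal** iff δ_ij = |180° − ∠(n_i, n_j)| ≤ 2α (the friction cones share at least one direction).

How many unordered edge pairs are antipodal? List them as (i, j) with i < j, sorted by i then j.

count = 4; pairs: (0,4), (1,5), (2,5), (3,6)

α = atan 0.3 = 16.70°;  2α = 33.40°
n_0 = (-0.3815, -0.9244)
n_1 = (+0.5675, -0.8233)
n_2 = (+0.9141, -0.4055)
n_3 = (+0.9869, +0.1613)
n_4 = (+0.4181, +0.9084)
n_5 = (-0.8086, +0.5884)
n_6 = (-0.9705, -0.2410)
  (0,1): δ = 123.00°  ·
  (0,2): δ = 91.50°  ·
  (0,3): δ = 58.30°  ·
  (0,4): δ = 2.29°  ✓
  (0,5): δ = 76.38°  ·
  (0,6): δ = 126.37°  ·
  (1,2): δ = 148.50°  ·
  (1,3): δ = 115.30°  ·
  (1,4): δ = 59.29°  ·
  (1,5): δ = 19.38°  ✓
  (1,6): δ = 69.37°  ·
  (2,3): δ = 146.80°  ·
  (2,4): δ = 90.79°  ·
  (2,5): δ = 12.12°  ✓
  (2,6): δ = 37.87°  ·
  (3,4): δ = 123.99°  ·
  (3,5): δ = 45.32°  ·
  (3,6): δ = 4.67°  ✓
  (4,5): δ = 101.33°  ·
  (4,6): δ = 51.34°  ·
  (5,6): δ = 130.01°  ·
antipodal pairs: 4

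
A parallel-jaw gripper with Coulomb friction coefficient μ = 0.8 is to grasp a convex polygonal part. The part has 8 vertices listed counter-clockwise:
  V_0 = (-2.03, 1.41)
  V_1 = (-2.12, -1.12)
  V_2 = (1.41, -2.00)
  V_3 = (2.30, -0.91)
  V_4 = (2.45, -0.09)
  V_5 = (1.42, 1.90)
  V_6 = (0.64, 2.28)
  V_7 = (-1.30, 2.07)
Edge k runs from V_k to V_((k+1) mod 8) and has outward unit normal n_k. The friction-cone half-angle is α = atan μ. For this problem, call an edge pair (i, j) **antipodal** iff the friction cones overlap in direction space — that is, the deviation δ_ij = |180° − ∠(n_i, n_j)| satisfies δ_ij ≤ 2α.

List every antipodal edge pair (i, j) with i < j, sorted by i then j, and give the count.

α = atan 0.8 = 38.66°;  2α = 77.32°
n_0 = (-0.9994, +0.0356)
n_1 = (-0.2419, -0.9703)
n_2 = (+0.7746, -0.6325)
n_3 = (+0.9837, -0.1799)
n_4 = (+0.8881, +0.4597)
n_5 = (+0.4380, +0.8990)
n_6 = (-0.1076, +0.9942)
n_7 = (-0.6706, +0.7418)
  (0,1): δ = 101.96°  ·
  (0,2): δ = 37.19°  ✓
  (0,3): δ = 8.33°  ✓
  (0,4): δ = 29.40°  ✓
  (0,5): δ = 66.06°  ✓
  (0,6): δ = 98.22°  ·
  (0,7): δ = 134.15°  ·
  (1,2): δ = 115.23°  ·
  (1,3): δ = 86.37°  ·
  (1,4): δ = 48.64°  ✓
  (1,5): δ = 11.98°  ✓
  (1,6): δ = 20.18°  ✓
  (1,7): δ = 56.12°  ✓
  (2,3): δ = 151.13°  ·
  (2,4): δ = 113.40°  ·
  (2,5): δ = 76.74°  ✓
  (2,6): δ = 44.59°  ✓
  (2,7): δ = 8.65°  ✓
  (3,4): δ = 142.27°  ·
  (3,5): δ = 105.61°  ·
  (3,6): δ = 73.46°  ✓
  (3,7): δ = 37.52°  ✓
  (4,5): δ = 143.34°  ·
  (4,6): δ = 111.19°  ·
  (4,7): δ = 75.25°  ✓
  (5,6): δ = 147.85°  ·
  (5,7): δ = 111.91°  ·
  (6,7): δ = 144.06°  ·
antipodal pairs: 14

count = 14; pairs: (0,2), (0,3), (0,4), (0,5), (1,4), (1,5), (1,6), (1,7), (2,5), (2,6), (2,7), (3,6), (3,7), (4,7)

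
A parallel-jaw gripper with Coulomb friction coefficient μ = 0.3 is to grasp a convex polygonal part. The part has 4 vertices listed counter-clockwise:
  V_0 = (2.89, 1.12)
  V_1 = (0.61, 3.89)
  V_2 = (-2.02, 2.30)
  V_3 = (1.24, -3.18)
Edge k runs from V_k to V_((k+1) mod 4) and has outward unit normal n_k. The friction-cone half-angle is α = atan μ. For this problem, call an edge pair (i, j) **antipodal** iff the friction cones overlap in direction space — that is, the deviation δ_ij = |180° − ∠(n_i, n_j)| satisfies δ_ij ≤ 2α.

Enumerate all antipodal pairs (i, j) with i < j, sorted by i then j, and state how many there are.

α = atan 0.3 = 16.70°;  2α = 33.40°
n_0 = (+0.7721, +0.6355)
n_1 = (-0.5174, +0.8558)
n_2 = (-0.8594, -0.5113)
n_3 = (+0.9336, -0.3583)
  (0,1): δ = 98.30°  ·
  (0,2): δ = 8.71°  ✓
  (0,3): δ = 119.55°  ·
  (1,2): δ = 90.41°  ·
  (1,3): δ = 37.85°  ·
  (2,3): δ = 51.74°  ·
antipodal pairs: 1

count = 1; pairs: (0,2)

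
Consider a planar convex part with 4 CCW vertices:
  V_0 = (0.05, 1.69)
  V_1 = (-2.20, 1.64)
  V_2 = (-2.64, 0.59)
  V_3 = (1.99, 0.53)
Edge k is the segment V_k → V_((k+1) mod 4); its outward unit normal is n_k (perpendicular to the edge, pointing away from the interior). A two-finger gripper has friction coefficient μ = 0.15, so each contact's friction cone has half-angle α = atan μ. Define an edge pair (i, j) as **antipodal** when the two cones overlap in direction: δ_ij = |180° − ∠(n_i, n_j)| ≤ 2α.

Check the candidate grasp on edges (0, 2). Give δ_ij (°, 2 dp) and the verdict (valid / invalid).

δ = 2.02°, valid

α = atan 0.15 = 8.53°;  2α = 17.06°
edge 0: e_0 = (-2.25, -0.05);  n_0 = (-0.0222, +0.9998)
edge 2: e_2 = (+4.63, -0.06);  n_2 = (-0.0130, -0.9999)
∠(n_0, n_2) = 177.98°
δ = |180° − 177.98°| = 2.02°
2.02° ≤ 2α = 17.06°  →  valid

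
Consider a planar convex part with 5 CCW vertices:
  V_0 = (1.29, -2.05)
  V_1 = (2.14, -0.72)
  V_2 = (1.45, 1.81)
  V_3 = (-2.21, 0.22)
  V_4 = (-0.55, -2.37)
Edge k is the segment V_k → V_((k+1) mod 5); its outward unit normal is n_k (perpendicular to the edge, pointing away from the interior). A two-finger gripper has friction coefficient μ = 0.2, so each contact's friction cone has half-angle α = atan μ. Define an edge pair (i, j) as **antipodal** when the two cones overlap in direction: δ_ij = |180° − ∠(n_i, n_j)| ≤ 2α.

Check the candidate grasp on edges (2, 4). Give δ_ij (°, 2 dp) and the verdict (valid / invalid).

α = atan 0.2 = 11.31°;  2α = 22.62°
edge 2: e_2 = (-3.66, -1.59);  n_2 = (-0.3985, +0.9172)
edge 4: e_4 = (+1.84, +0.32);  n_4 = (+0.1713, -0.9852)
∠(n_2, n_4) = 166.38°
δ = |180° − 166.38°| = 13.62°
13.62° ≤ 2α = 22.62°  →  valid

δ = 13.62°, valid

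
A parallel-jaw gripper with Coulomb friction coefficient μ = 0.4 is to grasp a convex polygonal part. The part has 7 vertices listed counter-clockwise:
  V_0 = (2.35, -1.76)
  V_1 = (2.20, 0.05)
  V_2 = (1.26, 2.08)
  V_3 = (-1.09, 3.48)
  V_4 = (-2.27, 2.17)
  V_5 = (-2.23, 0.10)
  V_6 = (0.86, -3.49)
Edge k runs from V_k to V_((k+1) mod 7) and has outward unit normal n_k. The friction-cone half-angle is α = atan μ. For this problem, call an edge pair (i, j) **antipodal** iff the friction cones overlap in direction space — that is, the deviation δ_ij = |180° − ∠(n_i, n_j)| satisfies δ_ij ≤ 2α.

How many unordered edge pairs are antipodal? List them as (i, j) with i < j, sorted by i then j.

α = atan 0.4 = 21.80°;  2α = 43.60°
n_0 = (+0.9966, +0.0826)
n_1 = (+0.9074, +0.4202)
n_2 = (+0.5118, +0.8591)
n_3 = (-0.7430, +0.6693)
n_4 = (-0.9998, -0.0193)
n_5 = (-0.7579, -0.6524)
n_6 = (+0.7577, -0.6526)
  (0,1): δ = 159.89°  ·
  (0,2): δ = 125.52°  ·
  (0,3): δ = 46.75°  ·
  (0,4): δ = 3.63°  ✓
  (0,5): δ = 35.98°  ✓
  (0,6): δ = 134.53°  ·
  (1,2): δ = 145.63°  ·
  (1,3): δ = 66.86°  ·
  (1,4): δ = 23.74°  ✓
  (1,5): δ = 15.87°  ✓
  (1,6): δ = 114.42°  ·
  (2,3): δ = 101.23°  ·
  (2,4): δ = 58.11°  ·
  (2,5): δ = 18.50°  ✓
  (2,6): δ = 80.05°  ·
  (3,4): δ = 136.88°  ·
  (3,5): δ = 97.27°  ·
  (3,6): δ = 1.27°  ✓
  (4,5): δ = 140.39°  ·
  (4,6): δ = 41.84°  ✓
  (5,6): δ = 81.46°  ·
antipodal pairs: 7

count = 7; pairs: (0,4), (0,5), (1,4), (1,5), (2,5), (3,6), (4,6)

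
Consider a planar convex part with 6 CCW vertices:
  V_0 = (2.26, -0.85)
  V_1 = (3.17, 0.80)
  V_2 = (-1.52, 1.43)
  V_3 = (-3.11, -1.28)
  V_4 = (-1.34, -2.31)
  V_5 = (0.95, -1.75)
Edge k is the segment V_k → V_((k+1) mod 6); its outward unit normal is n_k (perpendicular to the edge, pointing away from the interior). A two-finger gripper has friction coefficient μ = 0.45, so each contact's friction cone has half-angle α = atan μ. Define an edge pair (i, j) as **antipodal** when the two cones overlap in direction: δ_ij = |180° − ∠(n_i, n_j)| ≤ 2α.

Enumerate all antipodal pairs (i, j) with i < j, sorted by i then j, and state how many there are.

α = atan 0.45 = 24.23°;  2α = 48.46°
n_0 = (+0.8757, -0.4829)
n_1 = (+0.1331, +0.9911)
n_2 = (-0.8625, +0.5060)
n_3 = (-0.5030, -0.8643)
n_4 = (+0.2375, -0.9714)
n_5 = (+0.5663, -0.8242)
  (0,1): δ = 68.77°  ·
  (0,2): δ = 1.52°  ✓
  (0,3): δ = 88.68°  ·
  (0,4): δ = 132.62°  ·
  (0,5): δ = 153.37°  ·
  (1,2): δ = 112.75°  ·
  (1,3): δ = 22.55°  ✓
  (1,4): δ = 21.39°  ✓
  (1,5): δ = 42.14°  ✓
  (2,3): δ = 89.80°  ·
  (2,4): δ = 45.86°  ✓
  (2,5): δ = 25.11°  ✓
  (3,4): δ = 136.06°  ·
  (3,5): δ = 115.31°  ·
  (4,5): δ = 159.25°  ·
antipodal pairs: 6

count = 6; pairs: (0,2), (1,3), (1,4), (1,5), (2,4), (2,5)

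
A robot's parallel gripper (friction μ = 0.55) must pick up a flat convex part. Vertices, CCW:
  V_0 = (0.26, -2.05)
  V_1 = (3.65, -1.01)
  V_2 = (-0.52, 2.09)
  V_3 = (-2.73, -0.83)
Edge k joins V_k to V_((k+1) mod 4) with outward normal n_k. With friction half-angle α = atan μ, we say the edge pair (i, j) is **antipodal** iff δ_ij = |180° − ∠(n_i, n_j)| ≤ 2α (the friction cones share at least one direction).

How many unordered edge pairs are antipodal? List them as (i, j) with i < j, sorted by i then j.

count = 3; pairs: (0,1), (0,2), (1,3)

α = atan 0.55 = 28.81°;  2α = 57.62°
n_0 = (+0.2933, -0.9560)
n_1 = (+0.5966, +0.8025)
n_2 = (-0.7974, +0.6035)
n_3 = (-0.3778, -0.9259)
  (0,1): δ = 53.68°  ✓
  (0,2): δ = 35.82°  ✓
  (0,3): δ = 140.75°  ·
  (1,2): δ = 90.49°  ·
  (1,3): δ = 14.43°  ✓
  (2,3): δ = 75.08°  ·
antipodal pairs: 3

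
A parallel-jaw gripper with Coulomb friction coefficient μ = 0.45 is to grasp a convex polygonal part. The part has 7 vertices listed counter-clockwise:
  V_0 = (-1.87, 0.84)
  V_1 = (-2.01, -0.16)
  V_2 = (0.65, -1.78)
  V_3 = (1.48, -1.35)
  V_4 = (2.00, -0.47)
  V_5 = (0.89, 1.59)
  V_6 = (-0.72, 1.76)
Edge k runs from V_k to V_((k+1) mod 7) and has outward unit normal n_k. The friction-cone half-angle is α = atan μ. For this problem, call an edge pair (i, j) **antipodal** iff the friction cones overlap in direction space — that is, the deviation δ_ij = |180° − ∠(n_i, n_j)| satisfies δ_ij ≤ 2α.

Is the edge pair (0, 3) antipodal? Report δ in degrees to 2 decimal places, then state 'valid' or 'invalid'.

α = atan 0.45 = 24.23°;  2α = 48.46°
edge 0: e_0 = (-0.14, -1.00);  n_0 = (-0.9903, +0.1386)
edge 3: e_3 = (+0.52, +0.88);  n_3 = (+0.8609, -0.5087)
∠(n_0, n_3) = 157.39°
δ = |180° − 157.39°| = 22.61°
22.61° ≤ 2α = 48.46°  →  valid

δ = 22.61°, valid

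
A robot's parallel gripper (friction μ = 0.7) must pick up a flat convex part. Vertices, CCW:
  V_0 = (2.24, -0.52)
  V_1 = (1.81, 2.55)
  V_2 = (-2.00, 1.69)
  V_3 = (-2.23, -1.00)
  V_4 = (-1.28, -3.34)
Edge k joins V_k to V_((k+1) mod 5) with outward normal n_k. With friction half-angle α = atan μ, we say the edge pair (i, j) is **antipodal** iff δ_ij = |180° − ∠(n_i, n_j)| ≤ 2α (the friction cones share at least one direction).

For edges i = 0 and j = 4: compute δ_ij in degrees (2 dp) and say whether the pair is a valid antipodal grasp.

α = atan 0.7 = 34.99°;  2α = 69.98°
edge 0: e_0 = (-0.43, +3.07);  n_0 = (+0.9903, +0.1387)
edge 4: e_4 = (+3.52, +2.82);  n_4 = (+0.6252, -0.7804)
∠(n_0, n_4) = 59.27°
δ = |180° − 59.27°| = 120.73°
120.73° > 2α = 69.98°  →  invalid

δ = 120.73°, invalid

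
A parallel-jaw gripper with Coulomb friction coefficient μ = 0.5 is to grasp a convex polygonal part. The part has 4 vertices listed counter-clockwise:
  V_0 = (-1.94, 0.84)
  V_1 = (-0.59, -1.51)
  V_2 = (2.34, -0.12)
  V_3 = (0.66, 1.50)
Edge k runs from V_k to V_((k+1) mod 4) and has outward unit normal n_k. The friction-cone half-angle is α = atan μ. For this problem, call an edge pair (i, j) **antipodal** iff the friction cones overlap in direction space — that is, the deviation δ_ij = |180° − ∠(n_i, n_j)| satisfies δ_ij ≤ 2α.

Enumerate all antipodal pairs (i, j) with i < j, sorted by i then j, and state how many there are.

count = 2; pairs: (0,2), (1,3)

α = atan 0.5 = 26.57°;  2α = 53.13°
n_0 = (-0.8671, -0.4981)
n_1 = (+0.4286, -0.9035)
n_2 = (+0.6941, +0.7198)
n_3 = (-0.2460, +0.9693)
  (0,1): δ = 94.50°  ·
  (0,2): δ = 16.17°  ✓
  (0,3): δ = 74.37°  ·
  (1,2): δ = 69.34°  ·
  (1,3): δ = 11.14°  ✓
  (2,3): δ = 121.80°  ·
antipodal pairs: 2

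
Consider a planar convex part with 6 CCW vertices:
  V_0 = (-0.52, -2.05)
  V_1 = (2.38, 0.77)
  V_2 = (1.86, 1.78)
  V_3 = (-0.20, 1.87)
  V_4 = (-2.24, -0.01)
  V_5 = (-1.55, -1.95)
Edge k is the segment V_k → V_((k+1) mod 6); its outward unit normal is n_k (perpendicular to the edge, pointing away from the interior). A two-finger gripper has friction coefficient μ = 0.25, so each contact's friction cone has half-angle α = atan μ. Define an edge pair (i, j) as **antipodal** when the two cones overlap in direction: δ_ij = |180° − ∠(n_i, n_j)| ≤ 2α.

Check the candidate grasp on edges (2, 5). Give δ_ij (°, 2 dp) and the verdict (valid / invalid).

α = atan 0.25 = 14.04°;  2α = 28.07°
edge 2: e_2 = (-2.06, +0.09);  n_2 = (+0.0436, +0.9990)
edge 5: e_5 = (+1.03, -0.10);  n_5 = (-0.0966, -0.9953)
∠(n_2, n_5) = 176.96°
δ = |180° − 176.96°| = 3.04°
3.04° ≤ 2α = 28.07°  →  valid

δ = 3.04°, valid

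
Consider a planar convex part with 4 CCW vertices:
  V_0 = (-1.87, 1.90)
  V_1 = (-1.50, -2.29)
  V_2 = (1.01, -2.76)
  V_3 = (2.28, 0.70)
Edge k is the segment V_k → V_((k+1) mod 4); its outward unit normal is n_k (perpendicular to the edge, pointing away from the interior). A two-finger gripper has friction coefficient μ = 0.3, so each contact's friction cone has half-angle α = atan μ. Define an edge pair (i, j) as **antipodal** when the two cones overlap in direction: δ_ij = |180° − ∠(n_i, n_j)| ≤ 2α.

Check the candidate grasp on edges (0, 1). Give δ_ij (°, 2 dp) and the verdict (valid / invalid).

α = atan 0.3 = 16.70°;  2α = 33.40°
edge 0: e_0 = (+0.37, -4.19);  n_0 = (-0.9961, -0.0880)
edge 1: e_1 = (+2.51, -0.47);  n_1 = (-0.1841, -0.9829)
∠(n_0, n_1) = 74.35°
δ = |180° − 74.35°| = 105.65°
105.65° > 2α = 33.40°  →  invalid

δ = 105.65°, invalid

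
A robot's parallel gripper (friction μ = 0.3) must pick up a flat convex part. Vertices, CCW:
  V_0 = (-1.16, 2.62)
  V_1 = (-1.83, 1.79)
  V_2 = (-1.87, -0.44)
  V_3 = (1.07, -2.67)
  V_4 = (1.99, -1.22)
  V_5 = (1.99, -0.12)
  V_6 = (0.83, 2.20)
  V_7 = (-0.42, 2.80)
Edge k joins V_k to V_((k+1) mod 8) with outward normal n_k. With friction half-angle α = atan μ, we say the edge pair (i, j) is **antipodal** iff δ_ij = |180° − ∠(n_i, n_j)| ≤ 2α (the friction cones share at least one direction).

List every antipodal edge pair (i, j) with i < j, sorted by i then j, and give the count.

count = 6; pairs: (0,3), (1,3), (1,4), (1,5), (2,5), (2,6)

α = atan 0.3 = 16.70°;  2α = 33.40°
n_0 = (-0.7781, +0.6281)
n_1 = (-0.9998, +0.0179)
n_2 = (-0.6043, -0.7967)
n_3 = (+0.8444, -0.5357)
n_4 = (+1.0000, -0.0000)
n_5 = (+0.8944, +0.4472)
n_6 = (+0.4327, +0.9015)
n_7 = (-0.2364, +0.9717)
  (0,1): δ = 142.12°  ·
  (0,2): δ = 88.27°  ·
  (0,3): δ = 6.52°  ✓
  (0,4): δ = 38.91°  ·
  (0,5): δ = 65.48°  ·
  (0,6): δ = 103.27°  ·
  (0,7): δ = 142.58°  ·
  (1,2): δ = 126.15°  ·
  (1,3): δ = 31.37°  ✓
  (1,4): δ = 1.03°  ✓
  (1,5): δ = 27.59°  ✓
  (1,6): δ = 65.39°  ·
  (1,7): δ = 104.70°  ·
  (2,3): δ = 85.21°  ·
  (2,4): δ = 52.82°  ·
  (2,5): δ = 26.25°  ✓
  (2,6): δ = 11.54°  ✓
  (2,7): δ = 50.85°  ·
  (3,4): δ = 147.61°  ·
  (3,5): δ = 121.04°  ·
  (3,6): δ = 83.25°  ·
  (3,7): δ = 43.93°  ·
  (4,5): δ = 153.43°  ·
  (4,6): δ = 115.64°  ·
  (4,7): δ = 76.33°  ·
  (5,6): δ = 142.21°  ·
  (5,7): δ = 102.89°  ·
  (6,7): δ = 140.69°  ·
antipodal pairs: 6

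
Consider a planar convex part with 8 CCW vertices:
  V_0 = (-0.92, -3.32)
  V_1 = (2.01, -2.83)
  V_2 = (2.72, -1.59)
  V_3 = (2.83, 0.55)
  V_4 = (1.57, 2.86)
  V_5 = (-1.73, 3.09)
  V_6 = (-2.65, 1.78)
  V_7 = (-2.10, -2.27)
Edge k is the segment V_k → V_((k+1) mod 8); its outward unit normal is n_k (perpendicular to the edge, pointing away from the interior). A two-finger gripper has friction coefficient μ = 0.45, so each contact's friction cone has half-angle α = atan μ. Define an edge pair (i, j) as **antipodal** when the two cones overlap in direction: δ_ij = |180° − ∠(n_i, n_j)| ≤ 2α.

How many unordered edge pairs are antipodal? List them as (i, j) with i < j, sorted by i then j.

α = atan 0.45 = 24.23°;  2α = 48.46°
n_0 = (+0.1649, -0.9863)
n_1 = (+0.8678, -0.4969)
n_2 = (+0.9987, -0.0513)
n_3 = (+0.8779, +0.4789)
n_4 = (+0.0695, +0.9976)
n_5 = (-0.8184, +0.5747)
n_6 = (-0.9909, -0.1346)
n_7 = (-0.6648, -0.7471)
  (0,1): δ = 129.29°  ·
  (0,2): δ = 102.44°  ·
  (0,3): δ = 70.88°  ·
  (0,4): δ = 13.48°  ✓
  (0,5): δ = 45.43°  ✓
  (0,6): δ = 88.24°  ·
  (0,7): δ = 128.84°  ·
  (1,2): δ = 153.15°  ·
  (1,3): δ = 121.59°  ·
  (1,4): δ = 64.19°  ·
  (1,5): δ = 5.29°  ✓
  (1,6): δ = 37.53°  ✓
  (1,7): δ = 78.13°  ·
  (2,3): δ = 148.45°  ·
  (2,4): δ = 91.04°  ·
  (2,5): δ = 32.14°  ✓
  (2,6): δ = 10.68°  ✓
  (2,7): δ = 51.28°  ·
  (3,4): δ = 122.60°  ·
  (3,5): δ = 63.69°  ·
  (3,6): δ = 20.88°  ✓
  (3,7): δ = 19.73°  ✓
  (4,5): δ = 121.09°  ·
  (4,6): δ = 78.28°  ·
  (4,7): δ = 37.68°  ✓
  (5,6): δ = 137.19°  ·
  (5,7): δ = 96.58°  ·
  (6,7): δ = 139.40°  ·
antipodal pairs: 9

count = 9; pairs: (0,4), (0,5), (1,5), (1,6), (2,5), (2,6), (3,6), (3,7), (4,7)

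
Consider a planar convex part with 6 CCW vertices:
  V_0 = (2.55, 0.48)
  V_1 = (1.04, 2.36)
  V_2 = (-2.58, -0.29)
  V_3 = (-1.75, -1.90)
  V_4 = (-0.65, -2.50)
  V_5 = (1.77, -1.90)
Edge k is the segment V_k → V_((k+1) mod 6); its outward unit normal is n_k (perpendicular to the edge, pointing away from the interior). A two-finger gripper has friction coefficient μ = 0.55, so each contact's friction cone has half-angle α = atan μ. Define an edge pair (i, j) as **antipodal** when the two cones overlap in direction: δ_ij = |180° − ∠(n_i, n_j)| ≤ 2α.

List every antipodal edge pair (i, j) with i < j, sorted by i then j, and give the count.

count = 5; pairs: (0,2), (0,3), (1,4), (1,5), (2,5)

α = atan 0.55 = 28.81°;  2α = 57.62°
n_0 = (+0.7797, +0.6262)
n_1 = (-0.5907, +0.8069)
n_2 = (-0.8888, -0.4582)
n_3 = (-0.4789, -0.8779)
n_4 = (+0.2406, -0.9706)
n_5 = (+0.9503, -0.3114)
  (0,1): δ = 92.57°  ·
  (0,2): δ = 11.50°  ✓
  (0,3): δ = 22.62°  ✓
  (0,4): δ = 65.15°  ·
  (0,5): δ = 123.08°  ·
  (1,2): δ = 98.93°  ·
  (1,3): δ = 64.82°  ·
  (1,4): δ = 22.28°  ✓
  (1,5): δ = 35.65°  ✓
  (2,3): δ = 145.88°  ·
  (2,4): δ = 103.35°  ·
  (2,5): δ = 45.42°  ✓
  (3,4): δ = 137.46°  ·
  (3,5): δ = 79.54°  ·
  (4,5): δ = 122.07°  ·
antipodal pairs: 5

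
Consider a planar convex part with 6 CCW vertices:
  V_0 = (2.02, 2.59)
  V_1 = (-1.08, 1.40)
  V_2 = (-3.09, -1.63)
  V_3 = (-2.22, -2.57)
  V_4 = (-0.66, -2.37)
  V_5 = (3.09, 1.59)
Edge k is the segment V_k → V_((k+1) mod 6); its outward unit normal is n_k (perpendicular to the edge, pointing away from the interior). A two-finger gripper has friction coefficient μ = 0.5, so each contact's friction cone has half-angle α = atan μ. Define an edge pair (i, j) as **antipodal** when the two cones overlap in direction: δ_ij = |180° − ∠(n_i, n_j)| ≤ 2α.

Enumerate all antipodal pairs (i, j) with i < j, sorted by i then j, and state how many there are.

α = atan 0.5 = 26.57°;  2α = 53.13°
n_0 = (-0.3584, +0.9336)
n_1 = (-0.8333, +0.5528)
n_2 = (-0.7339, -0.6793)
n_3 = (+0.1272, -0.9919)
n_4 = (+0.7261, -0.6876)
n_5 = (+0.6828, +0.7306)
  (0,1): δ = 144.56°  ·
  (0,2): δ = 68.22°  ·
  (0,3): δ = 13.69°  ✓
  (0,4): δ = 25.56°  ✓
  (0,5): δ = 115.94°  ·
  (1,2): δ = 103.66°  ·
  (1,3): δ = 49.14°  ✓
  (1,4): δ = 9.88°  ✓
  (1,5): δ = 80.50°  ·
  (2,3): δ = 125.48°  ·
  (2,4): δ = 86.23°  ·
  (2,5): δ = 4.15°  ✓
  (3,4): δ = 140.75°  ·
  (3,5): δ = 50.37°  ✓
  (4,5): δ = 89.62°  ·
antipodal pairs: 6

count = 6; pairs: (0,3), (0,4), (1,3), (1,4), (2,5), (3,5)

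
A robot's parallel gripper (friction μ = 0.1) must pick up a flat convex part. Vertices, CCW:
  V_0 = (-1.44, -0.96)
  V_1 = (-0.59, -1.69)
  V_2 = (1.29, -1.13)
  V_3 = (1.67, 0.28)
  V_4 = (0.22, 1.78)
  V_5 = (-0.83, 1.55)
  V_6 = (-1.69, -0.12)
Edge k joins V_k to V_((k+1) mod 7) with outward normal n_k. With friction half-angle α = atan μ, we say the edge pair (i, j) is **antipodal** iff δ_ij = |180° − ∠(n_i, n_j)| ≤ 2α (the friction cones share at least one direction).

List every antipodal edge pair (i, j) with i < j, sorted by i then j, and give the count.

α = atan 0.1 = 5.71°;  2α = 11.42°
n_0 = (-0.6515, -0.7586)
n_1 = (+0.2855, -0.9584)
n_2 = (+0.9655, -0.2602)
n_3 = (+0.7190, +0.6950)
n_4 = (-0.2140, +0.9768)
n_5 = (-0.8890, +0.4578)
n_6 = (-0.9585, -0.2853)
  (0,1): δ = 122.76°  ·
  (0,2): δ = 64.43°  ·
  (0,3): δ = 5.31°  ✓
  (0,4): δ = 53.01°  ·
  (0,5): δ = 103.41°  ·
  (0,6): δ = 147.23°  ·
  (1,2): δ = 121.67°  ·
  (1,3): δ = 62.56°  ·
  (1,4): δ = 4.23°  ✓
  (1,5): δ = 46.17°  ·
  (1,6): δ = 89.99°  ·
  (2,3): δ = 120.89°  ·
  (2,4): δ = 62.56°  ·
  (2,5): δ = 12.16°  ·
  (2,6): δ = 31.66°  ·
  (3,4): δ = 121.67°  ·
  (3,5): δ = 71.28°  ·
  (3,6): δ = 27.45°  ·
  (4,5): δ = 129.60°  ·
  (4,6): δ = 85.78°  ·
  (5,6): δ = 136.18°  ·
antipodal pairs: 2

count = 2; pairs: (0,3), (1,4)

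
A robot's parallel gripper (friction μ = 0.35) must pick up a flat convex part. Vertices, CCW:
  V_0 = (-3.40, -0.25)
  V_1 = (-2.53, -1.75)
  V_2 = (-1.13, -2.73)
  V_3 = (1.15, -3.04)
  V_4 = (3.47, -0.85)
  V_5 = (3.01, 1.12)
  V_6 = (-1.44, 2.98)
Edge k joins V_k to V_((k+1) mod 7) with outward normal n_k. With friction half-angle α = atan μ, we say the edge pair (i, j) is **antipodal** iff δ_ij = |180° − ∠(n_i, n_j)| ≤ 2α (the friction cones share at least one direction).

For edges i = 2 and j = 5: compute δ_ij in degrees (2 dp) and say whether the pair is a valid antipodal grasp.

δ = 14.94°, valid

α = atan 0.35 = 19.29°;  2α = 38.58°
edge 2: e_2 = (+2.28, -0.31);  n_2 = (-0.1347, -0.9909)
edge 5: e_5 = (-4.45, +1.86);  n_5 = (+0.3856, +0.9226)
∠(n_2, n_5) = 165.06°
δ = |180° − 165.06°| = 14.94°
14.94° ≤ 2α = 38.58°  →  valid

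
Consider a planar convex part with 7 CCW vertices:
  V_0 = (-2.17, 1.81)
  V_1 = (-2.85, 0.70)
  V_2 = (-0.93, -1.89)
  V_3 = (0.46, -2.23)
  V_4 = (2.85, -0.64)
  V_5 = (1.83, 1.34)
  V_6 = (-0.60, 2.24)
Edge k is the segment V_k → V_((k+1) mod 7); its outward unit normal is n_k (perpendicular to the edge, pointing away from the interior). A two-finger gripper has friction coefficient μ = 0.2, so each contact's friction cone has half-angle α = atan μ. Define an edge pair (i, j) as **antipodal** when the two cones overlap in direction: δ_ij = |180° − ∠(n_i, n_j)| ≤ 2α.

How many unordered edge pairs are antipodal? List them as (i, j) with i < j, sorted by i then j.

α = atan 0.2 = 11.31°;  2α = 22.62°
n_0 = (-0.8527, +0.5224)
n_1 = (-0.8033, -0.5955)
n_2 = (-0.2376, -0.9714)
n_3 = (+0.5539, -0.8326)
n_4 = (+0.8890, +0.4580)
n_5 = (+0.3473, +0.9377)
n_6 = (-0.2642, +0.9645)
  (0,1): δ = 111.96°  ·
  (0,2): δ = 72.25°  ·
  (0,3): δ = 24.87°  ·
  (0,4): δ = 58.75°  ·
  (0,5): δ = 101.17°  ·
  (0,6): δ = 136.81°  ·
  (1,2): δ = 140.29°  ·
  (1,3): δ = 92.92°  ·
  (1,4): δ = 9.29°  ✓
  (1,5): δ = 33.13°  ·
  (1,6): δ = 68.77°  ·
  (2,3): δ = 132.62°  ·
  (2,4): δ = 49.00°  ·
  (2,5): δ = 6.58°  ✓
  (2,6): δ = 29.06°  ·
  (3,4): δ = 96.38°  ·
  (3,5): δ = 53.96°  ·
  (3,6): δ = 18.32°  ✓
  (4,5): δ = 137.58°  ·
  (4,6): δ = 101.94°  ·
  (5,6): δ = 144.36°  ·
antipodal pairs: 3

count = 3; pairs: (1,4), (2,5), (3,6)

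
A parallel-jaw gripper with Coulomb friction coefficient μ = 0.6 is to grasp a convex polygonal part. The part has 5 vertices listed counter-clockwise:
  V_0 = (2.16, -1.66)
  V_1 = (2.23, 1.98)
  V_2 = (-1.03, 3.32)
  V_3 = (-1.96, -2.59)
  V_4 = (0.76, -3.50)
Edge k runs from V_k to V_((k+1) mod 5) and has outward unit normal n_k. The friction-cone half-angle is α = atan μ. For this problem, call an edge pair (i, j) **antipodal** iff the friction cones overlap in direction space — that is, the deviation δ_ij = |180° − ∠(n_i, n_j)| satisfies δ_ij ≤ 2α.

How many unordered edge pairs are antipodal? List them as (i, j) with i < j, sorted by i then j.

α = atan 0.6 = 30.96°;  2α = 61.93°
n_0 = (+0.9998, -0.0192)
n_1 = (+0.3802, +0.9249)
n_2 = (-0.9878, +0.1554)
n_3 = (-0.3173, -0.9483)
n_4 = (+0.7958, -0.6055)
  (0,1): δ = 111.24°  ·
  (0,2): δ = 7.84°  ✓
  (0,3): δ = 72.60°  ·
  (0,4): δ = 143.84°  ·
  (1,2): δ = 76.60°  ·
  (1,3): δ = 3.85°  ✓
  (1,4): δ = 75.08°  ·
  (2,3): δ = 99.56°  ·
  (2,4): δ = 28.32°  ✓
  (3,4): δ = 108.77°  ·
antipodal pairs: 3

count = 3; pairs: (0,2), (1,3), (2,4)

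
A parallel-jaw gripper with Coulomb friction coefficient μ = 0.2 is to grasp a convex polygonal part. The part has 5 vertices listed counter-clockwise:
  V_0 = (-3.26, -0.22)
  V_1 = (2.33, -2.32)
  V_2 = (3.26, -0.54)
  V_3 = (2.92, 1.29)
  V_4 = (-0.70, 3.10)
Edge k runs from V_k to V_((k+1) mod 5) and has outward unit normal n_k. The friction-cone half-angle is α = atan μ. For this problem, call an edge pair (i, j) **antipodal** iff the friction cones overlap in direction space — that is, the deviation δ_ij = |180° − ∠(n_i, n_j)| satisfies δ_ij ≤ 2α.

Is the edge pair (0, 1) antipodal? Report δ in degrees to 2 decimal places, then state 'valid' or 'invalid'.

α = atan 0.2 = 11.31°;  2α = 22.62°
edge 0: e_0 = (+5.59, -2.10);  n_0 = (-0.3517, -0.9361)
edge 1: e_1 = (+0.93, +1.78);  n_1 = (+0.8863, -0.4631)
∠(n_0, n_1) = 83.00°
δ = |180° − 83.00°| = 97.00°
97.00° > 2α = 22.62°  →  invalid

δ = 97.00°, invalid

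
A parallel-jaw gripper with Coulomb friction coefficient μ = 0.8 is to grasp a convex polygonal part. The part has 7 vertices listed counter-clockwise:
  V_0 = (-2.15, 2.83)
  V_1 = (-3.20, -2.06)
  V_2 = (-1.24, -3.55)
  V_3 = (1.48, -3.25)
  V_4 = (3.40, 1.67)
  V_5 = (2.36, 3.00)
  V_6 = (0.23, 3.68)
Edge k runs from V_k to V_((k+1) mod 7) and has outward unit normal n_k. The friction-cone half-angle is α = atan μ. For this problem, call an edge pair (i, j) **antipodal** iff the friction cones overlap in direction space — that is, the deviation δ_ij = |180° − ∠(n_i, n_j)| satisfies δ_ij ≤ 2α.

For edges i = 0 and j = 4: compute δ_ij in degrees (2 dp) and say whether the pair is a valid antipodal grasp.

δ = 50.14°, valid

α = atan 0.8 = 38.66°;  2α = 77.32°
edge 0: e_0 = (-1.05, -4.89);  n_0 = (-0.9777, +0.2099)
edge 4: e_4 = (-1.04, +1.33);  n_4 = (+0.7878, +0.6160)
∠(n_0, n_4) = 129.86°
δ = |180° − 129.86°| = 50.14°
50.14° ≤ 2α = 77.32°  →  valid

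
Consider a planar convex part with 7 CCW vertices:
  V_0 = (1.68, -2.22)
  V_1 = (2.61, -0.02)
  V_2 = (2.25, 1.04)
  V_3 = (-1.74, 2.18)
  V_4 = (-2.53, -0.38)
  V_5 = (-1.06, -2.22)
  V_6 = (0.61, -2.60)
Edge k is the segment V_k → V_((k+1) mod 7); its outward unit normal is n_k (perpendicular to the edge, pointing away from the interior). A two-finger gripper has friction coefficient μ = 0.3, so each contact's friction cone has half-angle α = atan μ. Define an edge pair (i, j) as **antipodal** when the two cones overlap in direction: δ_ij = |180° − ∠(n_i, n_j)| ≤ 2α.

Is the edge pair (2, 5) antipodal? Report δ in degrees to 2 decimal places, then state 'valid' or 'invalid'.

α = atan 0.3 = 16.70°;  2α = 33.40°
edge 2: e_2 = (-3.99, +1.14);  n_2 = (+0.2747, +0.9615)
edge 5: e_5 = (+1.67, -0.38);  n_5 = (-0.2219, -0.9751)
∠(n_2, n_5) = 176.87°
δ = |180° − 176.87°| = 3.13°
3.13° ≤ 2α = 33.40°  →  valid

δ = 3.13°, valid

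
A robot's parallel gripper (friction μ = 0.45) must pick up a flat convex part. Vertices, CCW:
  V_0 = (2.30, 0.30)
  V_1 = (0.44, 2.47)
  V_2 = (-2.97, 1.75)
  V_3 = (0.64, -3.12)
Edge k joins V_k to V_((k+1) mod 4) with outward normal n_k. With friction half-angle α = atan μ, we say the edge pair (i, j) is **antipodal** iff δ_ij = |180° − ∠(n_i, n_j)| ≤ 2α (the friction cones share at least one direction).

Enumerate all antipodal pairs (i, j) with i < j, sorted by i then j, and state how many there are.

count = 1; pairs: (0,2)

α = atan 0.45 = 24.23°;  2α = 48.46°
n_0 = (+0.7593, +0.6508)
n_1 = (-0.2066, +0.9784)
n_2 = (-0.8034, -0.5955)
n_3 = (+0.8996, -0.4367)
  (0,1): δ = 118.68°  ·
  (0,2): δ = 4.05°  ✓
  (0,3): δ = 113.51°  ·
  (1,2): δ = 65.37°  ·
  (1,3): δ = 52.19°  ·
  (2,3): δ = 62.44°  ·
antipodal pairs: 1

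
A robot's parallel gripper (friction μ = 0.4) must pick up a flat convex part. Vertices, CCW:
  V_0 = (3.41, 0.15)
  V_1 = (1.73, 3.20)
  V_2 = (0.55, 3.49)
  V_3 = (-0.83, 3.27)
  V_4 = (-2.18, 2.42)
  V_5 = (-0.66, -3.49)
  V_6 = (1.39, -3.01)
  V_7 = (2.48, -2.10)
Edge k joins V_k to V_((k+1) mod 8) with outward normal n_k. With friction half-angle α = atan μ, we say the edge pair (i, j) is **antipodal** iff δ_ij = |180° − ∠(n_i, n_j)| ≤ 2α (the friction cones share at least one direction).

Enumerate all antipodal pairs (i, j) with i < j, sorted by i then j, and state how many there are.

count = 8; pairs: (0,4), (1,5), (2,5), (2,6), (3,5), (3,6), (3,7), (4,7)

α = atan 0.4 = 21.80°;  2α = 43.60°
n_0 = (+0.8759, +0.4825)
n_1 = (+0.2387, +0.9711)
n_2 = (-0.1574, +0.9875)
n_3 = (-0.5328, +0.8462)
n_4 = (-0.9685, -0.2491)
n_5 = (+0.2280, -0.9737)
n_6 = (+0.6409, -0.7676)
n_7 = (+0.9242, -0.3820)
  (0,1): δ = 132.65°  ·
  (0,2): δ = 109.79°  ·
  (0,3): δ = 86.65°  ·
  (0,4): δ = 14.42°  ✓
  (0,5): δ = 74.33°  ·
  (0,6): δ = 101.01°  ·
  (0,7): δ = 128.70°  ·
  (1,2): δ = 157.13°  ·
  (1,3): δ = 134.00°  ·
  (1,4): δ = 61.77°  ·
  (1,5): δ = 26.99°  ✓
  (1,6): δ = 53.66°  ·
  (1,7): δ = 81.35°  ·
  (2,3): δ = 156.86°  ·
  (2,4): δ = 84.63°  ·
  (2,5): δ = 4.12°  ✓
  (2,6): δ = 30.80°  ✓
  (2,7): δ = 58.49°  ·
  (3,4): δ = 107.77°  ·
  (3,5): δ = 19.02°  ✓
  (3,6): δ = 7.66°  ✓
  (3,7): δ = 35.35°  ✓
  (4,5): δ = 91.25°  ·
  (4,6): δ = 64.57°  ·
  (4,7): δ = 36.88°  ✓
  (5,6): δ = 153.32°  ·
  (5,7): δ = 125.64°  ·
  (6,7): δ = 152.31°  ·
antipodal pairs: 8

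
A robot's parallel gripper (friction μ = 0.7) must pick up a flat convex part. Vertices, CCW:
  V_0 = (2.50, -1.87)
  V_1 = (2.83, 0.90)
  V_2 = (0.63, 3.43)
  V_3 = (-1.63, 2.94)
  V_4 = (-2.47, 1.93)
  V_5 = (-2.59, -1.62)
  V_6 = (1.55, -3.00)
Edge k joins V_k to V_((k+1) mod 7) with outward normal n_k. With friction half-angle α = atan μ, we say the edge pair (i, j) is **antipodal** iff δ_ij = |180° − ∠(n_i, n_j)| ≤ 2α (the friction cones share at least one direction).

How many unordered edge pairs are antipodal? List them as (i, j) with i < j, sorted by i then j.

α = atan 0.7 = 34.99°;  2α = 69.98°
n_0 = (+0.9930, -0.1183)
n_1 = (+0.7546, +0.6562)
n_2 = (-0.2119, +0.9773)
n_3 = (-0.7688, +0.6394)
n_4 = (-0.9994, +0.0338)
n_5 = (-0.3162, -0.9487)
n_6 = (+0.7654, -0.6435)
  (0,1): δ = 132.20°  ·
  (0,2): δ = 70.97°  ·
  (0,3): δ = 32.96°  ✓
  (0,4): δ = 4.86°  ✓
  (0,5): δ = 78.36°  ·
  (0,6): δ = 146.74°  ·
  (1,2): δ = 118.78°  ·
  (1,3): δ = 80.76°  ·
  (1,4): δ = 42.95°  ✓
  (1,5): δ = 30.56°  ✓
  (1,6): δ = 98.94°  ·
  (2,3): δ = 141.98°  ·
  (2,4): δ = 104.17°  ·
  (2,5): δ = 30.67°  ✓
  (2,6): δ = 37.71°  ✓
  (3,4): δ = 142.19°  ·
  (3,5): δ = 68.69°  ✓
  (3,6): δ = 0.30°  ✓
  (4,5): δ = 106.50°  ·
  (4,6): δ = 38.12°  ✓
  (5,6): δ = 111.62°  ·
antipodal pairs: 9

count = 9; pairs: (0,3), (0,4), (1,4), (1,5), (2,5), (2,6), (3,5), (3,6), (4,6)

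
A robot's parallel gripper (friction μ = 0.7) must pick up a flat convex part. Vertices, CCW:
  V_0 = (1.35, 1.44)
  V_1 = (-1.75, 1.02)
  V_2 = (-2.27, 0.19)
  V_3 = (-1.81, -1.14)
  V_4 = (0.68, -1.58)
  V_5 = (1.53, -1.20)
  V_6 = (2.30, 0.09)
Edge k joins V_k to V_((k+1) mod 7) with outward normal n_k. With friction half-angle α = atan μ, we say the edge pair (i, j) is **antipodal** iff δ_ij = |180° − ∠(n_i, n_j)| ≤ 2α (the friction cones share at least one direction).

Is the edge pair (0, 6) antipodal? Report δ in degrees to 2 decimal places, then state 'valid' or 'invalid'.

δ = 117.42°, invalid

α = atan 0.7 = 34.99°;  2α = 69.98°
edge 0: e_0 = (-3.10, -0.42);  n_0 = (-0.1343, +0.9909)
edge 6: e_6 = (-0.95, +1.35);  n_6 = (+0.8178, +0.5755)
∠(n_0, n_6) = 62.58°
δ = |180° − 62.58°| = 117.42°
117.42° > 2α = 69.98°  →  invalid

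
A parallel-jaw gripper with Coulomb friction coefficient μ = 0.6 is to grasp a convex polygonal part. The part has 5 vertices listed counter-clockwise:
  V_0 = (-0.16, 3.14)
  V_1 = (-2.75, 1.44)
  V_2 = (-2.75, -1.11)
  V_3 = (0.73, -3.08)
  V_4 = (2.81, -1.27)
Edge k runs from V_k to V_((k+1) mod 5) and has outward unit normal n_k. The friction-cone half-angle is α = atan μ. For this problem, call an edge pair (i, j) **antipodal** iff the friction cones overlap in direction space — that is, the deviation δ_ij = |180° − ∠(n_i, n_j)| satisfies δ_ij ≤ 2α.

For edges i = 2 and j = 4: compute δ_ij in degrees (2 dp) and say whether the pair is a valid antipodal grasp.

δ = 26.53°, valid

α = atan 0.6 = 30.96°;  2α = 61.93°
edge 2: e_2 = (+3.48, -1.97);  n_2 = (-0.4926, -0.8702)
edge 4: e_4 = (-2.97, +4.41);  n_4 = (+0.8294, +0.5586)
∠(n_2, n_4) = 153.47°
δ = |180° − 153.47°| = 26.53°
26.53° ≤ 2α = 61.93°  →  valid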